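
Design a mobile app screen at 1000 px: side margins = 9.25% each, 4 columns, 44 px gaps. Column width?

170.75 px

1000 × (1 − 2·9.25%) = 1000 × 81.5% = 815 px for the columns.
4 columns + 3 gaps: 4c + 3·44 = 815.
4c = 815 − 132 = 683, so c = 170.75 px.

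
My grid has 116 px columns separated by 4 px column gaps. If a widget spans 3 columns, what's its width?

3-column span = 3·116 + 2·4 = 356 px.

356 px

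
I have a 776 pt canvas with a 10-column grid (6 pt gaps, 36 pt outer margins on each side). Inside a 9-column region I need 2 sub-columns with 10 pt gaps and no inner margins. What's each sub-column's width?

311.5 pt

Take off 72 pt of margins, leaving 704 pt.
704 − 9·6 = 650; ÷10 gives c = 65 pt.
Span of 9: 9·65 + 8·6 = 585 + 48 = 633 pt.
Subtracting 1 gap of 10 leaves 623 for 2 columns, so d = 311.5 pt.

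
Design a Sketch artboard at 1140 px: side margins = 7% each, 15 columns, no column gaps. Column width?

65.36 px

1140 × (1 − 2·7%) = 1140 × 86% = 980.4 px for the columns.
980.4 / 15 = 65.36 px per column.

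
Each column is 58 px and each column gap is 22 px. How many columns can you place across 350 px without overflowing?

k columns need k·58 + (k−1)·22 = k·80 − 22.
k·80 − 22 ≤ 350 → k ≤ 372 / 80 ≈ 4.65, so k = 4.

4 columns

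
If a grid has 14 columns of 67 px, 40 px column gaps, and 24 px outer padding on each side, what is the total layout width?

1506 px

Layout = 2·24 + 14·67 + 13·40 = 48 + 938 + 520 = 1506 px.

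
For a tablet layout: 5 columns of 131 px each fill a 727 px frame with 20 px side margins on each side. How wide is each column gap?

Take off 40 px of margins, leaving 687 px.
5 columns take 5·131 = 655 px; remaining 32 splits into 4 column gaps.
g = 32 / 4 = 8 px.

8 px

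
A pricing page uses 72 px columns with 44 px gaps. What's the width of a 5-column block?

5 columns plus 4 gaps: 360 + 176 = 536 px.

536 px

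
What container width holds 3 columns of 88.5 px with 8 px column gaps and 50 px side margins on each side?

381.5 px

Adding margins, columns and gutters: 100 + 265.5 + 16 = 381.5 px.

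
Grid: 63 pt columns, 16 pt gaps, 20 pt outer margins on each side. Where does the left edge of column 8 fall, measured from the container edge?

573 pt

Column 8 starts at margin + 7·(column + gutter) = 20 + 7·79 = 573 pt.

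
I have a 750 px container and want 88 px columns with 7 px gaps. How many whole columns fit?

7 columns

k columns need k·88 + (k−1)·7 = k·95 − 7.
k·95 − 7 ≤ 750 → k ≤ 757 / 95 ≈ 7.97, so k = 7.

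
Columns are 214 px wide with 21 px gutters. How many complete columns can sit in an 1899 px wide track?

8 columns

8 columns: 8·214 + 7·21 = 1859 px ≤ 1899.
9 columns: 2094 px > 1899. So 8.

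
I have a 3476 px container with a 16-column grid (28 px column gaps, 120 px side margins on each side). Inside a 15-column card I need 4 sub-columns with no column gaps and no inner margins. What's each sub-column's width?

Subtract both margins: 3476 − 2·120 = 3236 px.
Subtracting 15 column gaps of 28 leaves 2816 for 16 columns, so c = 176 px.
15 columns plus 14 column gaps: 2640 + 392 = 3032 px.
4d = 3032 → d = 758 px.

758 px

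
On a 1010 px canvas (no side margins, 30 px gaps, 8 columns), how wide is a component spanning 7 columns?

1010 − 7·30 = 800; ÷8 gives c = 100 px.
7 columns plus 6 gaps: 700 + 180 = 880 px.

880 px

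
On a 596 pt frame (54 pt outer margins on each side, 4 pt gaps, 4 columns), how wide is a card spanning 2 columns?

242 pt

Take off 108 pt of margins, leaving 488 pt.
Subtracting 3 gaps of 4 leaves 476 for 4 columns, so c = 119 pt.
2-column span = 2·119 + 1·4 = 242 pt.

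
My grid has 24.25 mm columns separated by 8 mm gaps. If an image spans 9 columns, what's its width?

282.25 mm

Span of 9: 9·24.25 + 8·8 = 218.25 + 64 = 282.25 mm.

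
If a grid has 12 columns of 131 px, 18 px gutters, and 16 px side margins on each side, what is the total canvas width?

1802 px

Canvas = 2·16 + 12·131 + 11·18 = 32 + 1572 + 198 = 1802 px.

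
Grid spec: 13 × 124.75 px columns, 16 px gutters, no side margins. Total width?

Artboard = 13·124.75 + 12·16 = 1621.75 + 192 = 1813.75 px.

1813.75 px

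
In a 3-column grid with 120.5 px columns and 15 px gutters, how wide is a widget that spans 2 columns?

256 px

2-column span = 2·120.5 + 1·15 = 256 px.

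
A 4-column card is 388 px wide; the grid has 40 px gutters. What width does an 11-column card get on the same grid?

4 columns + 3 gutters: 4c + 3·40 = 388.
4c = 388 − 120 = 268, so c = 67 px.
11 columns plus 10 gutters: 737 + 400 = 1137 px.

1137 px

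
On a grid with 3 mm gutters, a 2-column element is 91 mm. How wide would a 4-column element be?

Subtracting 1 gutter of 3 leaves 88 for 2 columns, so c = 44 mm.
4 columns plus 3 gutters: 176 + 9 = 185 mm.

185 mm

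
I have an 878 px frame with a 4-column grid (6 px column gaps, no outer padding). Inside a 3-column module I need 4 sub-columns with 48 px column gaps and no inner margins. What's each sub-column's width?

878 − 3·6 = 860; ÷4 gives c = 215 px.
3 columns plus 2 column gaps: 645 + 12 = 657 px.
Subtracting 3 column gaps of 48 leaves 513 for 4 columns, so d = 128.25 px.

128.25 px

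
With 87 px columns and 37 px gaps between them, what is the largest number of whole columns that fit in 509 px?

4 columns

Each extra column adds 87 + 37 = 124 px.
(509 + 37) / 124 = 4.40, so 4 columns fit.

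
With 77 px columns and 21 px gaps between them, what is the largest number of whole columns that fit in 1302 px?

13 columns

Each extra column adds 77 + 21 = 98 px.
(1302 + 21) / 98 = 13.50, so 13 columns fit.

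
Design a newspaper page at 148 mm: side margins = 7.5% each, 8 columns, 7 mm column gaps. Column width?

148 × (1 − 2·7.5%) = 148 × 85% = 125.8 mm for the columns.
8 columns + 7 column gaps: 8c + 7·7 = 125.8.
8c = 125.8 − 49 = 76.8, so c = 9.6 mm.

9.6 mm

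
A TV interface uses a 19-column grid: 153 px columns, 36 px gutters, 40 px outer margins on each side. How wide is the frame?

Adding margins, columns and gutters: 80 + 2907 + 648 = 3635 px.

3635 px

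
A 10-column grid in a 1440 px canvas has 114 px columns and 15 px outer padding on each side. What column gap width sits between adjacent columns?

Content width = 1440 − 2·15 = 1410 px.
10·114 + 9g = 1410 → 9g = 270 → g = 30 px.

30 px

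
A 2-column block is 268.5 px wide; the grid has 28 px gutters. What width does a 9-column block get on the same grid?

1306.25 px

Subtracting 1 gutter of 28 leaves 240.5 for 2 columns, so c = 120.25 px.
9 columns plus 8 gutters: 1082.25 + 224 = 1306.25 px.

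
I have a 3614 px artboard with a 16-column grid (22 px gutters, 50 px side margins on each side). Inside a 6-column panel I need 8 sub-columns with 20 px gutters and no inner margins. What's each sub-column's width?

145.5 px

Subtract both margins: 3614 − 2·50 = 3514 px.
3514 − 15·22 = 3184; ÷16 gives c = 199 px.
Span of 6: 6·199 + 5·22 = 1194 + 110 = 1304 px.
Subtracting 7 gutters of 20 leaves 1164 for 8 columns, so d = 145.5 px.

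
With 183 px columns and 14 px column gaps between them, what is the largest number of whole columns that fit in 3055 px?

15 columns

15 columns: 15·183 + 14·14 = 2941 px ≤ 3055.
16 columns: 3138 px > 3055. So 15.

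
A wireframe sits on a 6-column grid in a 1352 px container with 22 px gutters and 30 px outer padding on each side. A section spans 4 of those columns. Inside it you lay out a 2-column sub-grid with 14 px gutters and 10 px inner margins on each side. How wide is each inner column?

410 px

Inside the margins: 1352 − 60 = 1292 px.
1292 − 5·22 = 1182; ÷6 gives c = 197 px.
Span of 4: 4·197 + 3·22 = 788 + 66 = 854 px.
Inner content = 854 − 2·10 = 834 px.
Subtracting 1 gutter of 14 leaves 820 for 2 columns, so d = 410 px.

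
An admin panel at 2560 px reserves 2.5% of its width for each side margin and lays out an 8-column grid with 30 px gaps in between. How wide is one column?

277.75 px

Each margin = 2.5% of 2560 = 64 px; content = 2560 − 2·64 = 2432 px.
Subtracting 7 gaps of 30 leaves 2222 for 8 columns, so c = 277.75 px.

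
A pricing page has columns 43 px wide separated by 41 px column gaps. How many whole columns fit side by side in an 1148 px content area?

14 columns

k columns need k·43 + (k−1)·41 = k·84 − 41.
k·84 − 41 ≤ 1148 → k ≤ 1189 / 84 ≈ 14.15, so k = 14.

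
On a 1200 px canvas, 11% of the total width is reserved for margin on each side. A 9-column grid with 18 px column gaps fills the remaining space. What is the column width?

1200 × (1 − 2·11%) = 1200 × 78% = 936 px for the columns.
936 − 8·18 = 792; ÷9 gives c = 88 px.

88 px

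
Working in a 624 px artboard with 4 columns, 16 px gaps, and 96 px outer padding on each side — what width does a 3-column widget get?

Content width = 624 − 2·96 = 432 px.
432 − 3·16 = 384; ÷4 gives c = 96 px.
3-column span = 3·96 + 2·16 = 320 px.

320 px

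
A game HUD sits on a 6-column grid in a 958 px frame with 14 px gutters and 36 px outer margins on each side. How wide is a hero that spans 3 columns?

436 px

Inside the margins: 958 − 72 = 886 px.
Subtracting 5 gutters of 14 leaves 816 for 6 columns, so c = 136 px.
3 columns plus 2 gutters: 408 + 28 = 436 px.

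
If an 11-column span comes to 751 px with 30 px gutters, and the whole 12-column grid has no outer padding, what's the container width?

11 columns + 10 gutters: 11c + 10·30 = 751.
11c = 751 − 300 = 451, so c = 41 px.
Container = 12·41 + 11·30 = 492 + 330 = 822 px.

822 px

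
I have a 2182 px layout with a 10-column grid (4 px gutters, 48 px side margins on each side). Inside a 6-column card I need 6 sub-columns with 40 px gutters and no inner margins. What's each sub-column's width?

Subtract both margins: 2182 − 2·48 = 2086 px.
Subtracting 9 gutters of 4 leaves 2050 for 10 columns, so c = 205 px.
Span of 6: 6·205 + 5·4 = 1230 + 20 = 1250 px.
Subtracting 5 gutters of 40 leaves 1050 for 6 columns, so d = 175 px.

175 px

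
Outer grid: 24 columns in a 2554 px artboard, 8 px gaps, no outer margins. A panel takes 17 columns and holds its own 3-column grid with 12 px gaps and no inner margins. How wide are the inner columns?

594.25 px

24 columns + 23 gaps: 24c + 23·8 = 2554.
24c = 2554 − 184 = 2370, so c = 98.75 px.
17-column span = 17·98.75 + 16·8 = 1806.75 px.
1806.75 − 2·12 = 1782.75; ÷3 gives d = 594.25 px.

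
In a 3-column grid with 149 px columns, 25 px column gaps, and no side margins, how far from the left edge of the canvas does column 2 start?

No margin, so column 2 starts at 1·(column + gutter) = 1·174 = 174 px.

174 px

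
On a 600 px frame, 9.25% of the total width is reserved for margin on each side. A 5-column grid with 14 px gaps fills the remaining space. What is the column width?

86.6 px

600 × (1 − 2·9.25%) = 600 × 81.5% = 489 px for the columns.
Subtracting 4 gaps of 14 leaves 433 for 5 columns, so c = 86.6 px.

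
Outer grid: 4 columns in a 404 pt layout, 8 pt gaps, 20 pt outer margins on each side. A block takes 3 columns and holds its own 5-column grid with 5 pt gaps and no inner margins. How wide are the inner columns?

50.2 pt

Take off 40 pt of margins, leaving 364 pt.
4 columns + 3 gaps: 4c + 3·8 = 364.
4c = 364 − 24 = 340, so c = 85 pt.
Span of 3: 3·85 + 2·8 = 255 + 16 = 271 pt.
5d + 4·5 = 271 → 5d = 251 → d = 50.2 pt.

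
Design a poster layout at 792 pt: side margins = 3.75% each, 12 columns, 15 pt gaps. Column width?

Each margin = 3.75% of 792 = 29.7 pt; content = 792 − 2·29.7 = 732.6 pt.
12 columns + 11 gaps: 12c + 11·15 = 732.6.
12c = 732.6 − 165 = 567.6, so c = 47.3 pt.

47.3 pt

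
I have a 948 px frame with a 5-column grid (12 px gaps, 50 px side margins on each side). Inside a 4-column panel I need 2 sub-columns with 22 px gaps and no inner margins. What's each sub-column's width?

Take off 100 px of margins, leaving 848 px.
5c + 4·12 = 848 → 5c = 800 → c = 160 px.
4-column span = 4·160 + 3·12 = 676 px.
2d + 1·22 = 676 → 2d = 654 → d = 327 px.

327 px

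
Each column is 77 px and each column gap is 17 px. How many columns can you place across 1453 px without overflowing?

15 columns: 15·77 + 14·17 = 1393 px ≤ 1453.
16 columns: 1487 px > 1453. So 15.

15 columns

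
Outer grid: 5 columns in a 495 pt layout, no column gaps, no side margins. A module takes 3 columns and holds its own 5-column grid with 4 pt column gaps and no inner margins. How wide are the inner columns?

56.2 pt

495 / 5 = 99 pt per column.
With no column gaps, 3 columns span 3·99 = 297 pt.
297 − 4·4 = 281; ÷5 gives d = 56.2 pt.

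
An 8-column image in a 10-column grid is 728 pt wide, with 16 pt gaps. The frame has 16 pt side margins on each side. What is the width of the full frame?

946 pt

8 columns + 7 gaps: 8c + 7·16 = 728.
8c = 728 − 112 = 616, so c = 77 pt.
Frame = 2·16 + 10·77 + 9·16 = 32 + 770 + 144 = 946 pt.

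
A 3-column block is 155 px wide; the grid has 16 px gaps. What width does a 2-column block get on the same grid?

98 px

155 − 2·16 = 123; ÷3 gives c = 41 px.
2-column span = 2·41 + 1·16 = 98 px.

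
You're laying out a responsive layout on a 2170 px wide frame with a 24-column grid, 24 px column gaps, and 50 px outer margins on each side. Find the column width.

Take off 100 px of margins, leaving 2070 px.
24 columns + 23 column gaps: 24c + 23·24 = 2070.
24c = 2070 − 552 = 1518, so c = 63.25 px.

63.25 px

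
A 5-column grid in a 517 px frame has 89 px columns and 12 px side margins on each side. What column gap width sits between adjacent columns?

Content width = 517 − 2·12 = 493 px.
5 columns take 5·89 = 445 px; remaining 48 splits into 4 column gaps.
g = 48 / 4 = 12 px.

12 px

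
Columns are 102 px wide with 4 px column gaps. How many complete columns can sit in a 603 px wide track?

k columns need k·102 + (k−1)·4 = k·106 − 4.
k·106 − 4 ≤ 603 → k ≤ 607 / 106 ≈ 5.73, so k = 5.

5 columns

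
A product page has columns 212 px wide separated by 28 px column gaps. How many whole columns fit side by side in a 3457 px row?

14 columns

Each extra column adds 212 + 28 = 240 px.
(3457 + 28) / 240 = 14.52, so 14 columns fit.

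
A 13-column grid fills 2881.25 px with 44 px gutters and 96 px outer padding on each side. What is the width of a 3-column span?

586.75 px

Take off 192 px of margins, leaving 2689.25 px.
Subtracting 12 gutters of 44 leaves 2161.25 for 13 columns, so c = 166.25 px.
3 columns plus 2 gutters: 498.75 + 88 = 586.75 px.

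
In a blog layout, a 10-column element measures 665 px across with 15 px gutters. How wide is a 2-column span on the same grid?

665 − 9·15 = 530; ÷10 gives c = 53 px.
2-column span = 2·53 + 1·15 = 121 px.

121 px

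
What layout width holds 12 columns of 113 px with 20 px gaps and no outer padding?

Summing: 1356 + 220 = 1576 px.

1576 px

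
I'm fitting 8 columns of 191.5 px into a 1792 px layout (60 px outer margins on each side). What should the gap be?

20 px

Content width = 1792 − 2·60 = 1672 px.
8·191.5 + 7g = 1672 → 7g = 140 → g = 20 px.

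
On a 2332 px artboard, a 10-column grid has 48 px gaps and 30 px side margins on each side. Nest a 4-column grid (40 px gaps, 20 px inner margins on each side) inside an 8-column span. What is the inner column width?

412 px

Outer content = 2332 − 2·30 = 2272 px.
10c + 9·48 = 2272 → 10c = 1840 → c = 184 px.
8-column span = 8·184 + 7·48 = 1808 px.
Inner content = 1808 − 2·20 = 1768 px.
Subtracting 3 gaps of 40 leaves 1648 for 4 columns, so d = 412 px.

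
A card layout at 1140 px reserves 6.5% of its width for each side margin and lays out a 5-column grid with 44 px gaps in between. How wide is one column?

163.16 px

Each margin = 6.5% of 1140 = 74.1 px; content = 1140 − 2·74.1 = 991.8 px.
991.8 − 4·44 = 815.8; ÷5 gives c = 163.16 px.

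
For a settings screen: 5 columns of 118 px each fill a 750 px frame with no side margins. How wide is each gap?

40 px

5·118 + 4g = 750 → 4g = 160 → g = 40 px.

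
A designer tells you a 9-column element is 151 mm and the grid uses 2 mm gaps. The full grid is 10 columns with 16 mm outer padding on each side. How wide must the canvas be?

200 mm

151 − 8·2 = 135; ÷9 gives c = 15 mm.
Canvas = 2·16 + 10·15 + 9·2 = 32 + 150 + 18 = 200 mm.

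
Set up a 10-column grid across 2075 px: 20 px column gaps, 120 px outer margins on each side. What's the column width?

Content width = 2075 − 2·120 = 1835 px.
10 columns + 9 column gaps: 10c + 9·20 = 1835.
10c = 1835 − 180 = 1655, so c = 165.5 px.

165.5 px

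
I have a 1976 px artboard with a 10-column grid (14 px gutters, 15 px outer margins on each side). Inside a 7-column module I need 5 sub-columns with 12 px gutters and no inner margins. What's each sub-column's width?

262 px

Outer content = 1976 − 2·15 = 1946 px.
1946 − 9·14 = 1820; ÷10 gives c = 182 px.
Span of 7: 7·182 + 6·14 = 1274 + 84 = 1358 px.
5d + 4·12 = 1358 → 5d = 1310 → d = 262 px.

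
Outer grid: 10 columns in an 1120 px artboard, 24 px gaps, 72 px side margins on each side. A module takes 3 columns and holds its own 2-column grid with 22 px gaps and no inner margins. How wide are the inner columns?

127 px

Subtract both margins: 1120 − 2·72 = 976 px.
Subtracting 9 gaps of 24 leaves 760 for 10 columns, so c = 76 px.
Span of 3: 3·76 + 2·24 = 228 + 48 = 276 px.
2d + 1·22 = 276 → 2d = 254 → d = 127 px.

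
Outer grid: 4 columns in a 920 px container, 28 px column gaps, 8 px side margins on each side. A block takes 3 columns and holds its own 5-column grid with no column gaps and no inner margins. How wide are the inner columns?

134.2 px

Inside the margins: 920 − 16 = 904 px.
4c + 3·28 = 904 → 4c = 820 → c = 205 px.
Span of 3: 3·205 + 2·28 = 615 + 56 = 671 px.
With no column gaps, each column is 671/5 = 134.2 px.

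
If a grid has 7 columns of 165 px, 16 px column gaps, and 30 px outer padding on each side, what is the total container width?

1311 px

Adding margins, columns and gutters: 60 + 1155 + 96 = 1311 px.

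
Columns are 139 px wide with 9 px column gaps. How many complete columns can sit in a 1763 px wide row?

Each extra column adds 139 + 9 = 148 px.
(1763 + 9) / 148 = 11.97, so 11 columns fit.

11 columns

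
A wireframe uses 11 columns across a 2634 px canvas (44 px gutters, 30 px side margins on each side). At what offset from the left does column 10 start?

Subtract both margins: 2634 − 2·30 = 2574 px.
11c + 10·44 = 2574 → 11c = 2134 → c = 194 px.
Before column 10: the margin + 9 columns + 9 gutters.
Offset = 30 + 9·(194 + 44) = 30 + 2142 = 2172 px.

2172 px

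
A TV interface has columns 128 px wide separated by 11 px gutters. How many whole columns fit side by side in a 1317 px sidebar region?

Each extra column adds 128 + 11 = 139 px.
(1317 + 11) / 139 = 9.55, so 9 columns fit.

9 columns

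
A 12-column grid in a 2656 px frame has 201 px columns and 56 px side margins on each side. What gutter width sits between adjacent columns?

12 px

Subtract both margins: 2656 − 2·56 = 2544 px.
12 columns take 12·201 = 2412 px; remaining 132 splits into 11 gutters.
g = 132 / 11 = 12 px.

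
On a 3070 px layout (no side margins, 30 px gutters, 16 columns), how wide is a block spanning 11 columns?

2101.25 px

3070 − 15·30 = 2620; ÷16 gives c = 163.75 px.
Span of 11: 11·163.75 + 10·30 = 1801.25 + 300 = 2101.25 px.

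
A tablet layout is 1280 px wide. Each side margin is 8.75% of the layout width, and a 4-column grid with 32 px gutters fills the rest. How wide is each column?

240 px

Margins: 8.75% × 1280 = 112 px each, so content = 1280 − 224 = 1056 px.
1056 − 3·32 = 960; ÷4 gives c = 240 px.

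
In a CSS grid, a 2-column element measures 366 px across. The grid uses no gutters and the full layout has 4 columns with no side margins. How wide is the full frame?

732 px

With no gutters, each column is 366/2 = 183 px.
Summing: 732 = 732 px.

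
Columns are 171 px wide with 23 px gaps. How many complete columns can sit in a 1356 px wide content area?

7 columns

Each extra column adds 171 + 23 = 194 px.
(1356 + 23) / 194 = 7.11, so 7 columns fit.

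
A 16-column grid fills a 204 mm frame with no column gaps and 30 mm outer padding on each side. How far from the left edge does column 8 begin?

Subtract both margins: 204 − 2·30 = 144 mm.
144 / 16 = 9 mm per column.
Before column 8: the margin + 7 columns + 7 column gaps.
Offset = 30 + 7·(9 + 0) = 30 + 63 = 93 mm.

93 mm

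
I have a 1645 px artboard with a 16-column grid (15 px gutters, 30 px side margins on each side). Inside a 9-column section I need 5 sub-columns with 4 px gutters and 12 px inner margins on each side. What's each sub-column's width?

Subtract both margins: 1645 − 2·30 = 1585 px.
16 columns + 15 gutters: 16c + 15·15 = 1585.
16c = 1585 − 225 = 1360, so c = 85 px.
9-column span = 9·85 + 8·15 = 885 px.
Inner content = 885 − 2·12 = 861 px.
5 columns + 4 gutters: 5d + 4·4 = 861.
5d = 861 − 16 = 845, so d = 169 px.

169 px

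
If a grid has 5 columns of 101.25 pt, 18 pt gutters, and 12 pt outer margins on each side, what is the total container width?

Total width: 2·12 + 5·101.25 + 4·18 = 602.25 pt.

602.25 pt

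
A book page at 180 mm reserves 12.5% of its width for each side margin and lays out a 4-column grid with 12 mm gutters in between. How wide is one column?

Margins: 12.5% × 180 = 22.5 mm each, so content = 180 − 45 = 135 mm.
Subtracting 3 gutters of 12 leaves 99 for 4 columns, so c = 24.75 mm.

24.75 mm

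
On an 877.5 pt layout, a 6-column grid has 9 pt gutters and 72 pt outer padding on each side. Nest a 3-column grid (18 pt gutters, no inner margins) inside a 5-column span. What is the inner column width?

191.25 pt

Outer content = 877.5 − 2·72 = 733.5 pt.
733.5 − 5·9 = 688.5; ÷6 gives c = 114.75 pt.
5 columns plus 4 gutters: 573.75 + 36 = 609.75 pt.
3d + 2·18 = 609.75 → 3d = 573.75 → d = 191.25 pt.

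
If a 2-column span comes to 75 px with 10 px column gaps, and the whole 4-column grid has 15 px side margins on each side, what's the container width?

190 px

2c + 1·10 = 75 → 2c = 65 → c = 32.5 px.
Adding margins, columns and gutters: 30 + 130 + 30 = 190 px.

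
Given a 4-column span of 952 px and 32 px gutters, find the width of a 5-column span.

4c + 3·32 = 952 → 4c = 856 → c = 214 px.
Span of 5: 5·214 + 4·32 = 1070 + 128 = 1198 px.

1198 px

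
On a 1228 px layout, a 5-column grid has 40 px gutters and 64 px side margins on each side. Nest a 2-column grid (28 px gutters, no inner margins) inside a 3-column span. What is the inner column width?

308 px

Outer content = 1228 − 2·64 = 1100 px.
5c + 4·40 = 1100 → 5c = 940 → c = 188 px.
3 columns plus 2 gutters: 564 + 80 = 644 px.
2 columns + 1 gutter: 2d + 1·28 = 644.
2d = 644 − 28 = 616, so d = 308 px.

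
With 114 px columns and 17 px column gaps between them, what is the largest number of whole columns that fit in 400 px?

3 columns

3 columns: 3·114 + 2·17 = 376 px ≤ 400.
4 columns: 507 px > 400. So 3.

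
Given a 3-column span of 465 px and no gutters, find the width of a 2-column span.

465 / 3 = 155 px per column.
With no gutters, 2 columns span 2·155 = 310 px.

310 px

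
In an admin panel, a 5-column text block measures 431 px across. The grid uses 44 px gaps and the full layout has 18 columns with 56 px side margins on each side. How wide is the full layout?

1778 px

5 columns + 4 gaps: 5c + 4·44 = 431.
5c = 431 − 176 = 255, so c = 51 px.
Adding margins, columns and gutters: 112 + 918 + 748 = 1778 px.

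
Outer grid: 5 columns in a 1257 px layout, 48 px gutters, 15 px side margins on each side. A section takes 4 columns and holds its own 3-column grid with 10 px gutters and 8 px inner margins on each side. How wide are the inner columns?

Subtract both margins: 1257 − 2·15 = 1227 px.
5c + 4·48 = 1227 → 5c = 1035 → c = 207 px.
4 columns plus 3 gutters: 828 + 144 = 972 px.
Inner content = 972 − 2·8 = 956 px.
3 columns + 2 gutters: 3d + 2·10 = 956.
3d = 956 − 20 = 936, so d = 312 px.

312 px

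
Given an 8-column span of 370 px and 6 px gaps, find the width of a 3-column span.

135 px

Subtracting 7 gaps of 6 leaves 328 for 8 columns, so c = 41 px.
3 columns plus 2 gaps: 123 + 12 = 135 px.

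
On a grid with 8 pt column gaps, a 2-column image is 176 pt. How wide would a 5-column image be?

Subtracting 1 column gap of 8 leaves 168 for 2 columns, so c = 84 pt.
Span of 5: 5·84 + 4·8 = 420 + 32 = 452 pt.

452 pt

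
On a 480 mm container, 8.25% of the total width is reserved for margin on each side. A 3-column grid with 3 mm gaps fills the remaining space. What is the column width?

Each margin = 8.25% of 480 = 39.6 mm; content = 480 − 2·39.6 = 400.8 mm.
Subtracting 2 gaps of 3 leaves 394.8 for 3 columns, so c = 131.6 mm.

131.6 mm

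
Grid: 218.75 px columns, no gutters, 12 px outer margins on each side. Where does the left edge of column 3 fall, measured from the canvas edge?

449.5 px

Column 3 starts at margin + 2·(column + gutter) = 12 + 2·218.75 = 449.5 px.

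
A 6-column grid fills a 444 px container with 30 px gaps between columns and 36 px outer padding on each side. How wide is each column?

37 px

Content width = 444 − 2·36 = 372 px.
6 columns + 5 gaps: 6c + 5·30 = 372.
6c = 372 − 150 = 222, so c = 37 px.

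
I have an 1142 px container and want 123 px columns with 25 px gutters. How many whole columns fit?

7 columns

Each extra column adds 123 + 25 = 148 px.
(1142 + 25) / 148 = 7.89, so 7 columns fit.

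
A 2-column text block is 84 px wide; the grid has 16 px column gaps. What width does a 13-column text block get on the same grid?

634 px

84 − 1·16 = 68; ÷2 gives c = 34 px.
13-column span = 13·34 + 12·16 = 634 px.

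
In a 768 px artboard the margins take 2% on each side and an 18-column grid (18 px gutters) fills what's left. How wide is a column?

23.96 px

Each margin = 2% of 768 = 15.36 px; content = 768 − 2·15.36 = 737.28 px.
18c + 17·18 = 737.28 → 18c = 431.28 → c = 23.96 px.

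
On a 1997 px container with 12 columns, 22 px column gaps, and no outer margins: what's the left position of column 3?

336.5 px

12 columns + 11 column gaps: 12c + 11·22 = 1997.
12c = 1997 − 242 = 1755, so c = 146.25 px.
Each column+gutter stride is 168.25 px; with no margin, 2 of them is 336.5 px.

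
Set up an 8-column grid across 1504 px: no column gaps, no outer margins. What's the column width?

188 px

With no column gaps, each column is 1504/8 = 188 px.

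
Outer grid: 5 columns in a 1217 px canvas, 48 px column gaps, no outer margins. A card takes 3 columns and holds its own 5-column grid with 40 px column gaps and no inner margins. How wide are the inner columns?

110.2 px

Subtracting 4 column gaps of 48 leaves 1025 for 5 columns, so c = 205 px.
3 columns plus 2 column gaps: 615 + 96 = 711 px.
Subtracting 4 column gaps of 40 leaves 551 for 5 columns, so d = 110.2 px.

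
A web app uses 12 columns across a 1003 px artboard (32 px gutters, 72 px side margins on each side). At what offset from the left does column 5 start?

Content = 1003 − 2·72 = 859 px.
Subtracting 11 gutters of 32 leaves 507 for 12 columns, so c = 42.25 px.
Each column+gutter stride is 74.25 px; 4 of them past the 72 px margin is 72 + 297 = 369 px.

369 px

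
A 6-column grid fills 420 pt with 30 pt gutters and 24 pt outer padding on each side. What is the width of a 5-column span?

305 pt

Inside the margins: 420 − 48 = 372 pt.
Subtracting 5 gutters of 30 leaves 222 for 6 columns, so c = 37 pt.
5-column span = 5·37 + 4·30 = 305 pt.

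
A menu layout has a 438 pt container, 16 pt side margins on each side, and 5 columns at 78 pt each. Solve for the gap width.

Take off 32 pt of margins, leaving 406 pt.
5·78 + 4g = 406 → 4g = 16 → g = 4 pt.

4 pt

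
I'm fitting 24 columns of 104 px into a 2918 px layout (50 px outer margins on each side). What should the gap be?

Content width = 2918 − 2·50 = 2818 px.
Columns use 2496 px, leaving 322 px across 23 gaps = 14 px each.

14 px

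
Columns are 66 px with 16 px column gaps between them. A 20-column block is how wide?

20-column span = 20·66 + 19·16 = 1624 px.

1624 px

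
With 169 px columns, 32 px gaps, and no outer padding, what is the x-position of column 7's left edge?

Before column 7: 6 columns + 6 gaps.
Offset = 6·(169 + 32) = 6·201 = 1206 px.

1206 px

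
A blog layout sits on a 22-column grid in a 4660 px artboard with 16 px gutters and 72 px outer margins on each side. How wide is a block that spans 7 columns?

1426 px

Subtract both margins: 4660 − 2·72 = 4516 px.
4516 − 21·16 = 4180; ÷22 gives c = 190 px.
7 columns plus 6 gutters: 1330 + 96 = 1426 px.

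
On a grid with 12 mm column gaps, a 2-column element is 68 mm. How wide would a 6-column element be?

228 mm

68 − 1·12 = 56; ÷2 gives c = 28 mm.
Span of 6: 6·28 + 5·12 = 168 + 60 = 228 mm.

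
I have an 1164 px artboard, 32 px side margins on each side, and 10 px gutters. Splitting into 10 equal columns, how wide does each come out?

Take off 64 px of margins, leaving 1100 px.
10c + 9·10 = 1100 → 10c = 1010 → c = 101 px.

101 px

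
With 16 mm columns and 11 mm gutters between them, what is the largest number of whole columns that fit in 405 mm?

15 columns

15 columns: 15·16 + 14·11 = 394 mm ≤ 405.
16 columns: 421 mm > 405. So 15.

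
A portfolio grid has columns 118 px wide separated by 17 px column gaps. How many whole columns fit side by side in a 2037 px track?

15 columns

15 columns: 15·118 + 14·17 = 2008 px ≤ 2037.
16 columns: 2143 px > 2037. So 15.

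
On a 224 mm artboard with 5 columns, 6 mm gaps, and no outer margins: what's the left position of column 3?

5 columns + 4 gaps: 5c + 4·6 = 224.
5c = 224 − 24 = 200, so c = 40 mm.
Before column 3: 2 columns + 2 gaps.
Offset = 2·(40 + 6) = 2·46 = 92 mm.

92 mm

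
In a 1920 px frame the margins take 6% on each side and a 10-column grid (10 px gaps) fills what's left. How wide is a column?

Each margin = 6% of 1920 = 115.2 px; content = 1920 − 2·115.2 = 1689.6 px.
10 columns + 9 gaps: 10c + 9·10 = 1689.6.
10c = 1689.6 − 90 = 1599.6, so c = 159.96 px.

159.96 px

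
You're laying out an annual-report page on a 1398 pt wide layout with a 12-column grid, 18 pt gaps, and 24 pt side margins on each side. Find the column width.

96 pt

Take off 48 pt of margins, leaving 1350 pt.
Subtracting 11 gaps of 18 leaves 1152 for 12 columns, so c = 96 pt.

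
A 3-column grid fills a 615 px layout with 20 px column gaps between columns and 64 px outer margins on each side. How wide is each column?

Content width = 615 − 2·64 = 487 px.
Subtracting 2 column gaps of 20 leaves 447 for 3 columns, so c = 149 px.

149 px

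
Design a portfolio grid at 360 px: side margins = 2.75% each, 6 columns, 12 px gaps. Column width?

46.7 px

360 × (1 − 2·2.75%) = 360 × 94.5% = 340.2 px for the columns.
6 columns + 5 gaps: 6c + 5·12 = 340.2.
6c = 340.2 − 60 = 280.2, so c = 46.7 px.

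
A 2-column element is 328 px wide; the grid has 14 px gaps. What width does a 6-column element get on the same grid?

328 − 1·14 = 314; ÷2 gives c = 157 px.
6-column span = 6·157 + 5·14 = 1012 px.

1012 px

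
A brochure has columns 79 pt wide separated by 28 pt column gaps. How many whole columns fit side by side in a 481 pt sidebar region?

4 columns: 4·79 + 3·28 = 400 pt ≤ 481.
5 columns: 507 pt > 481. So 4.

4 columns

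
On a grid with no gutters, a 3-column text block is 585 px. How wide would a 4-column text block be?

780 px

585 / 3 = 195 px per column.
With no gutters, 4 columns span 4·195 = 780 px.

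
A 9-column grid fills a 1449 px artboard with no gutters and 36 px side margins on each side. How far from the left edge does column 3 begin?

Take off 72 px of margins, leaving 1377 px.
1377 / 9 = 153 px per column.
Before column 3: the margin + 2 columns + 2 gutters.
Offset = 36 + 2·(153 + 0) = 36 + 306 = 342 px.

342 px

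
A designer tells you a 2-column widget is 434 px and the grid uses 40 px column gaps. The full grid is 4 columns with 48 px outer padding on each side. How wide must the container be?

1004 px

2c + 1·40 = 434 → 2c = 394 → c = 197 px.
Container = 2·48 + 4·197 + 3·40 = 96 + 788 + 120 = 1004 px.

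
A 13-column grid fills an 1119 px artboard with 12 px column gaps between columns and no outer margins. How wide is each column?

75 px

Subtracting 12 column gaps of 12 leaves 975 for 13 columns, so c = 75 px.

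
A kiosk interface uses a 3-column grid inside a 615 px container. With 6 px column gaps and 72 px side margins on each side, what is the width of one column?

Inside the margins: 615 − 144 = 471 px.
3c + 2·6 = 471 → 3c = 459 → c = 153 px.

153 px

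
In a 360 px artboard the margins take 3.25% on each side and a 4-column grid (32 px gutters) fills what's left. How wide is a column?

Each margin = 3.25% of 360 = 11.7 px; content = 360 − 2·11.7 = 336.6 px.
Subtracting 3 gutters of 32 leaves 240.6 for 4 columns, so c = 60.15 px.

60.15 px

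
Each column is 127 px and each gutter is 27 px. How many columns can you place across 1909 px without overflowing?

k columns need k·127 + (k−1)·27 = k·154 − 27.
k·154 − 27 ≤ 1909 → k ≤ 1936 / 154 ≈ 12.57, so k = 12.

12 columns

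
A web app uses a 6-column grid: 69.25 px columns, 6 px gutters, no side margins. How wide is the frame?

Total width: 6·69.25 + 5·6 = 445.5 px.

445.5 px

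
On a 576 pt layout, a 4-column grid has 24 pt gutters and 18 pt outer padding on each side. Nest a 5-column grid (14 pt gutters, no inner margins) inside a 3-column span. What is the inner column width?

Outer content = 576 − 2·18 = 540 pt.
540 − 3·24 = 468; ÷4 gives c = 117 pt.
Span of 3: 3·117 + 2·24 = 351 + 48 = 399 pt.
Subtracting 4 gutters of 14 leaves 343 for 5 columns, so d = 68.6 pt.

68.6 pt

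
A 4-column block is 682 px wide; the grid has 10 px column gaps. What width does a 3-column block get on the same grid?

509 px

4c + 3·10 = 682 → 4c = 652 → c = 163 px.
Span of 3: 3·163 + 2·10 = 489 + 20 = 509 px.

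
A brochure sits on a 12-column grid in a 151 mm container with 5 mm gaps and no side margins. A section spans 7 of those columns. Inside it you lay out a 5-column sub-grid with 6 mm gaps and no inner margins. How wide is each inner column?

12.4 mm

Subtracting 11 gaps of 5 leaves 96 for 12 columns, so c = 8 mm.
7 columns plus 6 gaps: 56 + 30 = 86 mm.
5d + 4·6 = 86 → 5d = 62 → d = 12.4 mm.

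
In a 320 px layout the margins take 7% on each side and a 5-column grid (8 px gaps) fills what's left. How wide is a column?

Margins: 7% × 320 = 22.4 px each, so content = 320 − 44.8 = 275.2 px.
Subtracting 4 gaps of 8 leaves 243.2 for 5 columns, so c = 48.64 px.

48.64 px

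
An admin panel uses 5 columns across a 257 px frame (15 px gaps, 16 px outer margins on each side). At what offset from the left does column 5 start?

208 px

Inside the margins: 257 − 32 = 225 px.
225 − 4·15 = 165; ÷5 gives c = 33 px.
Column 5 starts at margin + 4·(column + gutter) = 16 + 4·48 = 208 px.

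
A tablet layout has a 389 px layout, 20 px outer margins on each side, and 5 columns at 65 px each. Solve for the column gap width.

6 px

Subtract both margins: 389 − 2·20 = 349 px.
Columns use 325 px, leaving 24 px across 4 column gaps = 6 px each.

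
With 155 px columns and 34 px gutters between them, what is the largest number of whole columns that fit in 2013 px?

Each extra column adds 155 + 34 = 189 px.
(2013 + 34) / 189 = 10.83, so 10 columns fit.

10 columns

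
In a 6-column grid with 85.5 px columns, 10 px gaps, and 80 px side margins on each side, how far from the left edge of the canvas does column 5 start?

462 px

Before column 5: the margin + 4 columns + 4 gaps.
Offset = 80 + 4·(85.5 + 10) = 80 + 382 = 462 px.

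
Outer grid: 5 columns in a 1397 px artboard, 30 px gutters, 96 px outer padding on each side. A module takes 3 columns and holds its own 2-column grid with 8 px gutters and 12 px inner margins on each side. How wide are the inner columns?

339.5 px

Subtract both margins: 1397 − 2·96 = 1205 px.
Subtracting 4 gutters of 30 leaves 1085 for 5 columns, so c = 217 px.
Span of 3: 3·217 + 2·30 = 651 + 60 = 711 px.
Inner content = 711 − 2·12 = 687 px.
687 − 1·8 = 679; ÷2 gives d = 339.5 px.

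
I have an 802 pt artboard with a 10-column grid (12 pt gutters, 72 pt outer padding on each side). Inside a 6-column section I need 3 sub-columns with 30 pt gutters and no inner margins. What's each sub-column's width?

Inside the margins: 802 − 144 = 658 pt.
10 columns + 9 gutters: 10c + 9·12 = 658.
10c = 658 − 108 = 550, so c = 55 pt.
6-column span = 6·55 + 5·12 = 390 pt.
Subtracting 2 gutters of 30 leaves 330 for 3 columns, so d = 110 pt.

110 pt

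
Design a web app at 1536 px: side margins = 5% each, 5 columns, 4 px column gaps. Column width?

273.28 px

Margins: 5% × 1536 = 76.8 px each, so content = 1536 − 153.6 = 1382.4 px.
5 columns + 4 column gaps: 5c + 4·4 = 1382.4.
5c = 1382.4 − 16 = 1366.4, so c = 273.28 px.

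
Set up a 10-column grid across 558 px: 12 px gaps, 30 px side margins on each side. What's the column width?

Inside the margins: 558 − 60 = 498 px.
Subtracting 9 gaps of 12 leaves 390 for 10 columns, so c = 39 px.

39 px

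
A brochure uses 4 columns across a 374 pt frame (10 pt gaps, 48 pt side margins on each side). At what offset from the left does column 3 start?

Subtract both margins: 374 − 2·48 = 278 pt.
4 columns + 3 gaps: 4c + 3·10 = 278.
4c = 278 − 30 = 248, so c = 62 pt.
Column 3 starts at margin + 2·(column + gutter) = 48 + 2·72 = 192 pt.

192 pt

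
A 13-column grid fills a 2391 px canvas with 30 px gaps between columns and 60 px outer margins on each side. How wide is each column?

147 px

Take off 120 px of margins, leaving 2271 px.
13 columns + 12 gaps: 13c + 12·30 = 2271.
13c = 2271 − 360 = 1911, so c = 147 px.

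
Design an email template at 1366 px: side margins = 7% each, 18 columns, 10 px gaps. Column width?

55.82 px

1366 × (1 − 2·7%) = 1366 × 86% = 1174.76 px for the columns.
18c + 17·10 = 1174.76 → 18c = 1004.76 → c = 55.82 px.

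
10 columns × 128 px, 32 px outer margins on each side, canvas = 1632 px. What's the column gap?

Content width = 1632 − 2·32 = 1568 px.
10 columns take 10·128 = 1280 px; remaining 288 splits into 9 column gaps.
g = 288 / 9 = 32 px.

32 px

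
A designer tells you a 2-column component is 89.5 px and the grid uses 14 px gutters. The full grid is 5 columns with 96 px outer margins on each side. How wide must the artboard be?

436.75 px

2 columns + 1 gutter: 2c + 1·14 = 89.5.
2c = 89.5 − 14 = 75.5, so c = 37.75 px.
Artboard = 2·96 + 5·37.75 + 4·14 = 192 + 188.75 + 56 = 436.75 px.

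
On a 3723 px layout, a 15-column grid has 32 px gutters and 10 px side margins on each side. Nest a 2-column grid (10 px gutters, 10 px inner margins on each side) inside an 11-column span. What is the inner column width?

Outer content = 3723 − 2·10 = 3703 px.
15 columns + 14 gutters: 15c + 14·32 = 3703.
15c = 3703 − 448 = 3255, so c = 217 px.
Span of 11: 11·217 + 10·32 = 2387 + 320 = 2707 px.
Inner content = 2707 − 2·10 = 2687 px.
2 columns + 1 gutter: 2d + 1·10 = 2687.
2d = 2687 − 10 = 2677, so d = 1338.5 px.

1338.5 px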